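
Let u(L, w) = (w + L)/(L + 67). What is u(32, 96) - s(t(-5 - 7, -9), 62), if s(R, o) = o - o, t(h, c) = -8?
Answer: 128/99 ≈ 1.2929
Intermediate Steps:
s(R, o) = 0
u(L, w) = (L + w)/(67 + L)
u(32, 96) - s(t(-5 - 7, -9), 62) = (32 + 96)/(67 + 32) - 1*0 = 128/99 + 0 = 128/99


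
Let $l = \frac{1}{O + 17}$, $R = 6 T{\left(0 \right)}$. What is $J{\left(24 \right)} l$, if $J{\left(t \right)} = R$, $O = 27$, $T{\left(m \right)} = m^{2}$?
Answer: $0$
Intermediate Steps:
$R = 0$ ($R = 6 \cdot 0^{2} = 6 \cdot 0 = 0$)
$J{\left(t \right)} = 0$
$l = \frac{1}{44}$ ($l = \frac{1}{27 + 17} = \frac{1}{44} \approx 0.022727$)
$J{\left(24 \right)} l = 0 \cdot \frac{1}{44} = 0$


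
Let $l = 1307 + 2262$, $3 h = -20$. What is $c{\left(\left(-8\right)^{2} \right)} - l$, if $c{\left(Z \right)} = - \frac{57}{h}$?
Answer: $- \frac{71209}{20} \approx -3560.4$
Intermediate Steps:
$h = - \frac{20}{3}$ ($h = \frac{1}{3} \left(-20\right) = - \frac{20}{3} \approx -6.6667$)
$c{\left(Z \right)} = \frac{171}{20}$ ($c{\left(Z \right)} = - \frac{57}{- \frac{20}{3}} = \left(-57\right) \left(- \frac{3}{20}\right) = \frac{171}{20}$)
$l = 3569$
$c{\left(\left(-8\right)^{2} \right)} - l = \frac{171}{20} - 3569 = - \frac{71209}{20}$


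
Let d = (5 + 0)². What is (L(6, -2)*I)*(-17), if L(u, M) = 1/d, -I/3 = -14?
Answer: -714/25 ≈ -28.560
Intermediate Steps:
I = 42 (I = -3*(-14) = 42)
d = 25 (d = 5² = 25)
L(u, M) = 1/25
(L(6, -2)*I)*(-17) = ((1/25)*42)*(-17) = (42/25)*(-17) = -714/25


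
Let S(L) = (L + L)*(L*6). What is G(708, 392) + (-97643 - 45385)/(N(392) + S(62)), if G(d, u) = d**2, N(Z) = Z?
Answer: 5829664563/11630 ≈ 5.0126e+5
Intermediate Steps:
S(L) = 12*L**2 (S(L) = (2*L)*(6*L) = 12*L**2)
G(708, 392) + (-97643 - 45385)/(N(392) + S(62)) = 708**2 + (-97643 - 45385)/(392 + 12*62**2) = 501264 - 143028/(392 + 12*3844) = 501264 - 143028/(392 + 46128) = 501264 - 143028/46520 = 501264 - 143028*1/46520 = 501264 - 35757/11630 = 5829664563/11630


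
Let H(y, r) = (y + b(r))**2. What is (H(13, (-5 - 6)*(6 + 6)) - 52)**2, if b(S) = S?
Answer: 199063881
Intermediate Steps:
H(y, r) = (r + y)**2 (H(y, r) = (y + r)**2 = (r + y)**2)
(H(13, (-5 - 6)*(6 + 6)) - 52)**2 = (((-5 - 6)*(6 + 6) + 13)**2 - 52)**2 = ((-11*12 + 13)**2 - 52)**2 = ((-132 + 13)**2 - 52)**2 = ((-119)**2 - 52)**2 = (14161 - 52)**2 = 14109**2 = 199063881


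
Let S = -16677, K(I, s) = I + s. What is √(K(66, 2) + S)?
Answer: I*√16609 ≈ 128.88*I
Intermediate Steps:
√(K(66, 2) + S) = √((66 + 2) - 16677) = √(68 - 16677) = √(-16609) = I*√16609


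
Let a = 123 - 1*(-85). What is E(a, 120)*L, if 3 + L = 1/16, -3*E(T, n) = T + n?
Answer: 1927/6 ≈ 321.17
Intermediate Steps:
a = 208 (a = 123 + 85 = 208)
E(T, n) = -T/3 - n/3 (E(T, n) = -(T + n)/3 = -T/3 - n/3)
L = -47/16 (L = -3 + 1/16 = -47/16 ≈ -2.9375)
E(a, 120)*L = (-⅓*208 - ⅓*120)*(-47/16) = (-208/3 - 40)*(-47/16) = -328/3*(-47/16) = 1927/6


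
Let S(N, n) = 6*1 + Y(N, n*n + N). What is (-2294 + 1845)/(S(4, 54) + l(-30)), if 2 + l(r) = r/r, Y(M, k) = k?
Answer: -449/2925 ≈ -0.15350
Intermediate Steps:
l(r) = -1 (l(r) = -2 + r/r = -2 + 1 = -1)
S(N, n) = 6 + N + n**2 (S(N, n) = 6*1 + (n*n + N) = 6 + (n**2 + N) = 6 + (N + n**2) = 6 + N + n**2)
(-2294 + 1845)/(S(4, 54) + l(-30)) = (-2294 + 1845)/((6 + 4 + 54**2) - 1) = -449/((6 + 4 + 2916) - 1) = -449/(2926 - 1) = -449/2925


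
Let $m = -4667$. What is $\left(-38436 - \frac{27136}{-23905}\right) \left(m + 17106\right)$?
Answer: $- \frac{1632681733988}{3415} \approx -4.7809 \cdot 10^{8}$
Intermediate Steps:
$\left(-38436 - \frac{27136}{-23905}\right) \left(m + 17106\right) = \left(-38436 - \frac{27136}{-23905}\right) \left(-4667 + 17106\right) = \left(-38436 - - \frac{27136}{23905}\right) 12439 = \left(-38436 + \frac{27136}{23905}\right) 12439 = \left(- \frac{918785444}{23905}\right) 12439 = - \frac{1632681733988}{3415}$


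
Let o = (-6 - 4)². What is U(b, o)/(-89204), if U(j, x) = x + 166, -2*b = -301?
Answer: -133/44602 ≈ -0.0029819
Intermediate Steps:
b = 301/2 (b = -½*(-301) = 301/2 ≈ 150.50)
o = 100 (o = (-10)² = 100)
U(j, x) = 166 + x
U(b, o)/(-89204) = (166 + 100)/(-89204) = 266*(-1/89204) = -133/44602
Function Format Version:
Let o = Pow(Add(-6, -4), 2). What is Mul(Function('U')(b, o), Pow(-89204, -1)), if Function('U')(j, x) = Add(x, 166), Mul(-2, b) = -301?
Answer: Rational(-133, 44602) ≈ -0.0029819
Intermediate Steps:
b = Rational(301, 2) (b = Mul(Rational(-1, 2), -301) = Rational(301, 2) ≈ 150.50)
o = 100 (o = Pow(-10, 2) = 100)
Function('U')(j, x) = Add(166, x)
Mul(Function('U')(b, o), Pow(-89204, -1)) = Mul(Add(166, 100), Pow(-89204, -1)) = Mul(266, Rational(-1, 89204)) = Rational(-133, 44602)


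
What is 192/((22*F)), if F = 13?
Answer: 96/143 ≈ 0.67133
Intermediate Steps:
192/((22*F)) = 192/((22*13)) = 192/286 = 192*(1/286) = 96/143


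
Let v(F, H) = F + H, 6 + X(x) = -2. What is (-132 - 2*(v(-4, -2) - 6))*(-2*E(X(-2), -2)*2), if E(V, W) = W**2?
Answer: 1728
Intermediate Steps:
X(x) = -8 (X(x) = -6 - 2 = -8)
(-132 - 2*(v(-4, -2) - 6))*(-2*E(X(-2), -2)*2) = (-132 - 2*((-4 - 2) - 6))*(-2*(-2)**2*2) = (-132 - 2*(-6 - 6))*(-2*4*2) = (-132 - 2*(-12))*(-8*2) = (-132 + 24)*(-16) = -108*(-16) = 1728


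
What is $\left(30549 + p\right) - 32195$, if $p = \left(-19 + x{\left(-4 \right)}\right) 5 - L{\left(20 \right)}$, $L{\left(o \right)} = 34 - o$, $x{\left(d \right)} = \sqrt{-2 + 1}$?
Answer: $-1755 + 5 i \approx -1755.0 + 5.0 i$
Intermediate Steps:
$x{\left(d \right)} = i$ ($x{\left(d \right)} = \sqrt{-1} = i$)
$p = -109 + 5 i$ ($p = \left(-19 + i\right) 5 - \left(34 - 20\right) = \left(-95 + 5 i\right) - \left(34 - 20\right) = \left(-95 + 5 i\right) - 14 = -109 + 5 i \approx -109.0 + 5.0 i$)
$\left(30549 + p\right) - 32195 = \left(30549 - \left(109 - 5 i\right)\right) - 32195 = \left(30440 + 5 i\right) - 32195 = -1755 + 5 i$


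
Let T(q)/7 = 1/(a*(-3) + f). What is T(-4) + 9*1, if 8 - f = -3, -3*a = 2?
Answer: 124/13 ≈ 9.5385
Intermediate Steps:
a = -2/3 (a = -1/3*2 = -2/3 ≈ -0.66667)
f = 11 (f = 8 - 1*(-3) = 8 + 3 = 11)
T(q) = 7/13 (T(q) = 7/(-2/3*(-3) + 11) = 7/(2 + 11) = 7/13)
T(-4) + 9*1 = 7/13 + 9*1 = 7/13 + 9 = 124/13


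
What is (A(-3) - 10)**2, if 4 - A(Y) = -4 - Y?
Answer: 25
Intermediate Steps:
A(Y) = 8 + Y (A(Y) = 4 - (-4 - Y) = 4 + (4 + Y) = 8 + Y)
(A(-3) - 10)**2 = ((8 - 3) - 10)**2 = (5 - 10)**2 = (-5)**2 = 25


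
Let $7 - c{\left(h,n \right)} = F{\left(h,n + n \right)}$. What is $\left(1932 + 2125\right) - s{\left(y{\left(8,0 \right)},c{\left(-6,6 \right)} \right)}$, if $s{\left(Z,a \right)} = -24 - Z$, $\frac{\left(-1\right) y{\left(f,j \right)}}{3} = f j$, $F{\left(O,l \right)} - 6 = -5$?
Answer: $4081$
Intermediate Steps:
$F{\left(O,l \right)} = 1$ ($F{\left(O,l \right)} = 6 - 5 = 1$)
$c{\left(h,n \right)} = 6$ ($c{\left(h,n \right)} = 7 - 1 = 6$)
$y{\left(f,j \right)} = - 3 f j$
$\left(1932 + 2125\right) - s{\left(y{\left(8,0 \right)},c{\left(-6,6 \right)} \right)} = \left(1932 + 2125\right) - \left(-24 - \left(-3\right) 8 \cdot 0\right) = 4057 - \left(-24 - 0\right) = 4057 - \left(-24 + 0\right) = 4057 - -24 = 4057 + 24 = 4081$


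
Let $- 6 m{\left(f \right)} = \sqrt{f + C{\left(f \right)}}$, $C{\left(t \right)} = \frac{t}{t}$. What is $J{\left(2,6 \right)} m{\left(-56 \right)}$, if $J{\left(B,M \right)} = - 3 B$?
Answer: $i \sqrt{55} \approx 7.4162 i$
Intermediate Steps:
$C{\left(t \right)} = 1$
$m{\left(f \right)} = - \frac{\sqrt{1 + f}}{6}$ ($m{\left(f \right)} = - \frac{\sqrt{f + 1}}{6} = - \frac{\sqrt{1 + f}}{6}$)
$J{\left(2,6 \right)} m{\left(-56 \right)} = \left(-3\right) 2 \left(- \frac{\sqrt{1 - 56}}{6}\right) = - 6 \left(- \frac{\sqrt{-55}}{6}\right) = - 6 \left(- \frac{i \sqrt{55}}{6}\right) = i \sqrt{55}$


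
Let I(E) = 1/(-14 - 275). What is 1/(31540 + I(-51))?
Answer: 289/9115059 ≈ 3.1706e-5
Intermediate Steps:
I(E) = -1/289 (I(E) = 1/(-289) = -1/289)
1/(31540 + I(-51)) = 1/(31540 - 1/289) = 1/(9115059/289) = 289/9115059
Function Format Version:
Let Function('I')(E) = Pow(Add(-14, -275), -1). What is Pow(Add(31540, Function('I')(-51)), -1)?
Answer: Rational(289, 9115059) ≈ 3.1706e-5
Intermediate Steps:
Function('I')(E) = Rational(-1, 289) (Function('I')(E) = Pow(-289, -1) = Rational(-1, 289))
Pow(Add(31540, Function('I')(-51)), -1) = Pow(Add(31540, Rational(-1, 289)), -1) = Pow(Rational(9115059, 289), -1) = Rational(289, 9115059)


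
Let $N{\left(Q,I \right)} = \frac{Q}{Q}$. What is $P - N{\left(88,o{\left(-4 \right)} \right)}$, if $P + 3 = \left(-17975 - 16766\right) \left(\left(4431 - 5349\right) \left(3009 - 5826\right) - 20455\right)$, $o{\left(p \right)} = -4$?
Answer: $-89129807295$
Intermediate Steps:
$N{\left(Q,I \right)} = 1$
$P = -89129807294$ ($P = -3 + \left(-17975 - 16766\right) \left(\left(4431 - 5349\right) \left(3009 - 5826\right) - 20455\right) = -3 - 34741 \left(\left(-918\right) \left(-2817\right) - 20455\right) = -3 - 34741 \left(2586006 - 20455\right) = -3 - 89129807291 = -89129807294$)
$P - N{\left(88,o{\left(-4 \right)} \right)} = -89129807294 - 1 = -89129807295$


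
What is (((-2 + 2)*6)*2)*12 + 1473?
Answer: 1473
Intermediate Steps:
(((-2 + 2)*6)*2)*12 + 1473 = ((0*6)*2)*12 + 1473 = (0*2)*12 + 1473 = 0*12 + 1473 = 0 + 1473 = 1473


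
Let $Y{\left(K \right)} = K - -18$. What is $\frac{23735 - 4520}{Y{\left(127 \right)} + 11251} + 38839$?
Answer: $\frac{63232637}{1628} \approx 38841.0$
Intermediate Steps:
$Y{\left(K \right)} = 18 + K$ ($Y{\left(K \right)} = K + 18 = 18 + K$)
$\frac{23735 - 4520}{Y{\left(127 \right)} + 11251} + 38839 = \frac{23735 - 4520}{\left(18 + 127\right) + 11251} + 38839 = \frac{19215}{145 + 11251} + 38839 = \frac{19215}{11396} + 38839 = 19215 \cdot \frac{1}{11396} + 38839 = \frac{2745}{1628} + 38839 = \frac{63232637}{1628}$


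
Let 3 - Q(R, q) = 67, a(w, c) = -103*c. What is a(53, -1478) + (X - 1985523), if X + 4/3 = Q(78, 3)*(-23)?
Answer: -5495455/3 ≈ -1.8318e+6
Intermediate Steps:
Q(R, q) = -64 (Q(R, q) = 3 - 1*67 = 3 - 67 = -64)
X = 4412/3 (X = -4/3 - 64*(-23) = -4/3 + 1472 = 4412/3 ≈ 1470.7)
a(53, -1478) + (X - 1985523) = -103*(-1478) + (4412/3 - 1985523) = 152234 - 5952157/3 = -5495455/3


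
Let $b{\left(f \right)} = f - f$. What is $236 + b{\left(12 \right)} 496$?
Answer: $236$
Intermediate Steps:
$b{\left(f \right)} = 0$
$236 + b{\left(12 \right)} 496 = 236 + 0 \cdot 496 = 236 + 0 = 236$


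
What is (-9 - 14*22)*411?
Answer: -130287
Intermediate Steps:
(-9 - 14*22)*411 = (-9 - 308)*411 = -317*411 = -130287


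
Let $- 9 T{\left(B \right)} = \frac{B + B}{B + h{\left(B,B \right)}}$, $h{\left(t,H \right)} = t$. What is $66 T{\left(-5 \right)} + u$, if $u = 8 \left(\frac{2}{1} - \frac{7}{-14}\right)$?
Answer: $\frac{38}{3} \approx 12.667$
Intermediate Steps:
$T{\left(B \right)} = - \frac{1}{9}$ ($T{\left(B \right)} = - \frac{\left(B + B\right) \frac{1}{B + B}}{9} = - \frac{2 B \frac{1}{2 B}}{9} = \left(- \frac{1}{9}\right) 1 = - \frac{1}{9}$)
$u = 20$ ($u = 8 \left(2 \cdot 1 - - \frac{1}{2}\right) = 8 \left(2 + \frac{1}{2}\right) = 8 \cdot \frac{5}{2} = 20$)
$66 T{\left(-5 \right)} + u = 66 \left(- \frac{1}{9}\right) + 20 = - \frac{22}{3} + 20 = \frac{38}{3}$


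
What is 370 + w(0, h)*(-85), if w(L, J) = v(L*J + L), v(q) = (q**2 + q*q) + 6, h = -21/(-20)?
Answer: -140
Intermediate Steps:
h = 21/20 (h = -21*(-1)/20 = -1*(-21/20) = 21/20 ≈ 1.0500)
v(q) = 6 + 2*q**2 (v(q) = (q**2 + q**2) + 6 = 2*q**2 + 6 = 6 + 2*q**2)
w(L, J) = 6 + 2*(L + J*L)**2 (w(L, J) = 6 + 2*(L*J + L)**2 = 6 + 2*(J*L + L)**2 = 6 + 2*(L + J*L)**2)
370 + w(0, h)*(-85) = 370 + (6 + 2*0**2*(1 + 21/20)**2)*(-85) = 370 + (6 + 2*0*(41/20)**2)*(-85) = 370 + (6 + 2*0*(1681/400))*(-85) = 370 + (6 + 0)*(-85) = 370 + 6*(-85) = 370 - 510 = -140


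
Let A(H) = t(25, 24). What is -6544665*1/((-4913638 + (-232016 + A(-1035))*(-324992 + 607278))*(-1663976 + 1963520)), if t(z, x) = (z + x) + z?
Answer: 436311/1307587302651280 ≈ 3.3368e-10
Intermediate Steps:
t(z, x) = x + 2*z (t(z, x) = (x + z) + z = x + 2*z)
A(H) = 74 (A(H) = 24 + 2*25 = 24 + 50 = 74)
-6544665*1/((-4913638 + (-232016 + A(-1035))*(-324992 + 607278))*(-1663976 + 1963520)) = -6544665*1/((-4913638 + (-232016 + 74)*(-324992 + 607278))*(-1663976 + 1963520)) = -6544665*1/(299544*(-4913638 - 231942*282286)) = -6544665*1/(299544*(-4913638 - 65473979412)) = -6544665/((-65478893050*299544)) = -6544665/(-19613809539769200) = -6544665*(-1/19613809539769200) = 436311/1307587302651280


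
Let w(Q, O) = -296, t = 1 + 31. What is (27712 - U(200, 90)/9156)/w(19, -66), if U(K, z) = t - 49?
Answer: -6857597/73248 ≈ -93.622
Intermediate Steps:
t = 32
U(K, z) = -17 (U(K, z) = 32 - 49 = -17)
(27712 - U(200, 90)/9156)/w(19, -66) = (27712 - (-17)/9156)/(-296) = (27712 - (-17)/9156)*(-1/296) = (27712 - 1*(-17/9156))*(-1/296) = (27712 + 17/9156)*(-1/296) = (253731089/9156)*(-1/296) = -6857597/73248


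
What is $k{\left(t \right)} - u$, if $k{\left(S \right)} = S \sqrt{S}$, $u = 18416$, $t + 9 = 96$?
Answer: $-18416 + 87 \sqrt{87} \approx -17605.0$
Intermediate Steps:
$t = 87$ ($t = -9 + 96 = 87$)
$k{\left(S \right)} = S^{\frac{3}{2}}$
$k{\left(t \right)} - u = 87^{\frac{3}{2}} - 18416 = 87 \sqrt{87} - 18416 = -18416 + 87 \sqrt{87}$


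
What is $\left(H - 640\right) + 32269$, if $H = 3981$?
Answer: $35610$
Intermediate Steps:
$\left(H - 640\right) + 32269 = \left(3981 - 640\right) + 32269 = 3341 + 32269 = 35610$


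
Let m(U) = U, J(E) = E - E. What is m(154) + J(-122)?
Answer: 154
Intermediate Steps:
J(E) = 0
m(154) + J(-122) = 154 + 0 = 154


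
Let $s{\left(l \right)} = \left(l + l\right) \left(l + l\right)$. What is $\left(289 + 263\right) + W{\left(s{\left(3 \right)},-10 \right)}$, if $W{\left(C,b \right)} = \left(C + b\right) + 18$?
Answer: $596$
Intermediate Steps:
$s{\left(l \right)} = 4 l^{2}$ ($s{\left(l \right)} = 2 l 2 l = 4 l^{2}$)
$W{\left(C,b \right)} = 18 + C + b$
$\left(289 + 263\right) + W{\left(s{\left(3 \right)},-10 \right)} = \left(289 + 263\right) + \left(18 + 4 \cdot 3^{2} - 10\right) = 552 + \left(18 + 4 \cdot 9 - 10\right) = 552 + \left(18 + 36 - 10\right) = 552 + 44 = 596$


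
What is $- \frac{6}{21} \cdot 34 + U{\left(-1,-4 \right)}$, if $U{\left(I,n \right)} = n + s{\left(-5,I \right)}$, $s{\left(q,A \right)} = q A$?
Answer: $- \frac{61}{7} \approx -8.7143$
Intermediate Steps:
$s{\left(q,A \right)} = A q$
$U{\left(I,n \right)} = n - 5 I$ ($U{\left(I,n \right)} = n + I \left(-5\right) = n - 5 I$)
$- \frac{6}{21} \cdot 34 + U{\left(-1,-4 \right)} = - \frac{6}{21} \cdot 34 - -1 = \left(-6\right) \frac{1}{21} \cdot 34 + \left(-4 + 5\right) = \left(- \frac{2}{7}\right) 34 + 1 = - \frac{68}{7} + 1 = - \frac{61}{7}$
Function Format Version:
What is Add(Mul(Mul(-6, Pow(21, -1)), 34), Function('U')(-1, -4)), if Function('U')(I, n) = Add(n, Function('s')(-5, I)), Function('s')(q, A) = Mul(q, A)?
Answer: Rational(-61, 7) ≈ -8.7143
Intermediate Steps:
Function('s')(q, A) = Mul(A, q)
Function('U')(I, n) = Add(n, Mul(-5, I)) (Function('U')(I, n) = Add(n, Mul(I, -5)) = Add(n, Mul(-5, I)))
Add(Mul(Mul(-6, Pow(21, -1)), 34), Function('U')(-1, -4)) = Add(Mul(Mul(-6, Pow(21, -1)), 34), Add(-4, Mul(-5, -1))) = Add(Mul(Mul(-6, Rational(1, 21)), 34), Add(-4, 5)) = Add(Mul(Rational(-2, 7), 34), 1) = Add(Rational(-68, 7), 1) = Rational(-61, 7)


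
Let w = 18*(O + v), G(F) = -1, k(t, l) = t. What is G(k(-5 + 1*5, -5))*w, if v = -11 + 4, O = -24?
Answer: 558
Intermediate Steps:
v = -7
w = -558 (w = 18*(-24 - 7) = 18*(-31) = -558)
G(k(-5 + 1*5, -5))*w = -1*(-558) = 558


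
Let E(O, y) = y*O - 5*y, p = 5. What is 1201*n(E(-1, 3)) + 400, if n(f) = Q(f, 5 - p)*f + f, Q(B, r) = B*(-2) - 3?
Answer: -734612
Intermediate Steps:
E(O, y) = -5*y + O*y (E(O, y) = O*y - 5*y = -5*y + O*y)
Q(B, r) = -3 - 2*B (Q(B, r) = -2*B - 3 = -3 - 2*B)
n(f) = f + f*(-3 - 2*f) (n(f) = (-3 - 2*f)*f + f = f*(-3 - 2*f) + f = f + f*(-3 - 2*f))
1201*n(E(-1, 3)) + 400 = 1201*(-2*3*(-5 - 1)*(1 + 3*(-5 - 1))) + 400 = 1201*(-2*3*(-6)*(1 + 3*(-6))) + 400 = 1201*(-2*(-18)*(1 - 18)) + 400 = 1201*(-2*(-18)*(-17)) + 400 = 1201*(-612) + 400 = -735012 + 400 = -734612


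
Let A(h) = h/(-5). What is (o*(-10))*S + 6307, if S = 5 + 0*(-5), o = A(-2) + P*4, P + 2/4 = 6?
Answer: 5187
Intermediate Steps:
P = 11/2 (P = -1/2 + 6 = 11/2 ≈ 5.5000)
A(h) = -h/5 (A(h) = h*(-1/5) = -h/5)
o = 112/5 (o = -1/5*(-2) + (11/2)*4 = 2/5 + 22 = 112/5 ≈ 22.400)
S = 5 (S = 5 + 0 = 5)
(o*(-10))*S + 6307 = ((112/5)*(-10))*5 + 6307 = -224*5 + 6307 = -1120 + 6307 = 5187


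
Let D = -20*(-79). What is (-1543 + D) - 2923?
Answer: -2886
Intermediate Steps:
D = 1580
(-1543 + D) - 2923 = (-1543 + 1580) - 2923 = 37 - 2923 = -2886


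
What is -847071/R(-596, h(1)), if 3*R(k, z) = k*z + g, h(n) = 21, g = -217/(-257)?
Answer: 653091741/3216395 ≈ 203.05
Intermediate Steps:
g = 217/257 (g = -217*(-1/257) = 217/257 ≈ 0.84436)
R(k, z) = 217/771 + k*z/3 (R(k, z) = (k*z + 217/257)/3 = (217/257 + k*z)/3 = 217/771 + k*z/3)
-847071/R(-596, h(1)) = -847071/(217/771 + (⅓)*(-596)*21) = -847071/(217/771 - 4172) = -847071/(-3216395/771) = -847071*(-771/3216395) = 653091741/3216395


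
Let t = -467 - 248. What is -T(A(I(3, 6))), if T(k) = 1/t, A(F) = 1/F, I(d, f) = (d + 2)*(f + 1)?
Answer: 1/715 ≈ 0.0013986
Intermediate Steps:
I(d, f) = (1 + f)*(2 + d) (I(d, f) = (2 + d)*(1 + f) = (1 + f)*(2 + d))
t = -715
T(k) = -1/715 (T(k) = 1/(-715) = -1/715)
-T(A(I(3, 6))) = -1*(-1/715) = 1/715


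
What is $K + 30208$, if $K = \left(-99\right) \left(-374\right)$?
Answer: $67234$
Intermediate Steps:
$K = 37026$
$K + 30208 = 37026 + 30208 = 67234$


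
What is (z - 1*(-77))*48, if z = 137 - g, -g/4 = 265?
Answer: 61152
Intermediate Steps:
g = -1060 (g = -4*265 = -1060)
z = 1197 (z = 137 - 1*(-1060) = 137 + 1060 = 1197)
(z - 1*(-77))*48 = (1197 - 1*(-77))*48 = (1197 + 77)*48 = 1274*48 = 61152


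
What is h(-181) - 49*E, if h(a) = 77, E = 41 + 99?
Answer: -6783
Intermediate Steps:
E = 140
h(-181) - 49*E = 77 - 49*140 = 77 - 6860 = -6783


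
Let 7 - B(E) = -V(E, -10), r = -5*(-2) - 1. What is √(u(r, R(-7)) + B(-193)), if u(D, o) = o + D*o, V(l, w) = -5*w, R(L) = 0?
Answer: √57 ≈ 7.5498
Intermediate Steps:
r = 9 (r = 10 - 1 = 9)
B(E) = 57 (B(E) = 7 - (-1)*(-5*(-10)) = 7 - (-1)*50 = 7 - 1*(-50) = 7 + 50 = 57)
√(u(r, R(-7)) + B(-193)) = √(0*(1 + 9) + 57) = √(0*10 + 57) = √(0 + 57) = √57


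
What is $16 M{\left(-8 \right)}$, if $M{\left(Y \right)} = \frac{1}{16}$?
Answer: $1$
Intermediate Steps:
$M{\left(Y \right)} = \frac{1}{16}$
$16 M{\left(-8 \right)} = 16 \cdot \frac{1}{16} = 1$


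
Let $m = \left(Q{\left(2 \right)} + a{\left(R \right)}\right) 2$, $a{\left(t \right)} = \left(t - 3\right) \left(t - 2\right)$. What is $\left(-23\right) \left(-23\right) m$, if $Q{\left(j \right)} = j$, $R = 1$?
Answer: $4232$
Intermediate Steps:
$a{\left(t \right)} = \left(-3 + t\right) \left(-2 + t\right)$
$m = 8$ ($m = \left(2 + \left(6 + 1^{2} - 5\right)\right) 2 = \left(2 + \left(6 + 1 - 5\right)\right) 2 = \left(2 + 2\right) 2 = 4 \cdot 2 = 8$)
$\left(-23\right) \left(-23\right) m = \left(-23\right) \left(-23\right) 8 = 529 \cdot 8 = 4232$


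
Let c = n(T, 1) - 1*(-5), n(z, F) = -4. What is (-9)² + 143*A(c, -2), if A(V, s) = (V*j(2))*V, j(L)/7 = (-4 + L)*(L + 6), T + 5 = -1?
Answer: -15935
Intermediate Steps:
T = -6 (T = -5 - 1 = -6)
j(L) = 7*(-4 + L)*(6 + L) (j(L) = 7*((-4 + L)*(L + 6)) = 7*((-4 + L)*(6 + L)) = 7*(-4 + L)*(6 + L))
c = 1 (c = -4 - 1*(-5) = -4 + 5 = 1)
A(V, s) = -112*V² (A(V, s) = (V*(-168 + 7*2² + 14*2))*V = (V*(-168 + 7*4 + 28))*V = (V*(-168 + 28 + 28))*V = (V*(-112))*V = (-112*V)*V = -112*V²)
(-9)² + 143*A(c, -2) = (-9)² + 143*(-112*1²) = 81 + 143*(-112*1) = 81 + 143*(-112) = 81 - 16016 = -15935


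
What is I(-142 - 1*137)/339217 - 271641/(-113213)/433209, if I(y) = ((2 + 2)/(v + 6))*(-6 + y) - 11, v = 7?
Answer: -20575568782350/72093062714855819 ≈ -0.00028540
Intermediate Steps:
I(y) = -167/13 + 4*y/13 (I(y) = ((2 + 2)/(7 + 6))*(-6 + y) - 11 = (4/13)*(-6 + y) - 11 = (4*(1/13))*(-6 + y) - 11 = 4*(-6 + y)/13 - 11 = (-24/13 + 4*y/13) - 11 = -167/13 + 4*y/13)
I(-142 - 1*137)/339217 - 271641/(-113213)/433209 = (-167/13 + 4*(-142 - 1*137)/13)/339217 - 271641/(-113213)/433209 = (-167/13 + 4*(-142 - 137)/13)*(1/339217) - 271641*(-1/113213)*(1/433209) = (-167/13 + (4/13)*(-279))*(1/339217) + (271641/113213)*(1/433209) = (-167/13 - 1116/13)*(1/339217) + 90547/16348296839 = -1283/13*1/339217 + 90547/16348296839 = -1283/4409821 + 90547/16348296839 = -20575568782350/72093062714855819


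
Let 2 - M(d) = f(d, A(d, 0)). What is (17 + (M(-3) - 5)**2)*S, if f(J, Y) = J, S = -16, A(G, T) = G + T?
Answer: -272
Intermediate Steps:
M(d) = 2 - d
(17 + (M(-3) - 5)**2)*S = (17 + ((2 - 1*(-3)) - 5)**2)*(-16) = (17 + ((2 + 3) - 5)**2)*(-16) = (17 + (5 - 5)**2)*(-16) = (17 + 0**2)*(-16) = (17 + 0)*(-16) = 17*(-16) = -272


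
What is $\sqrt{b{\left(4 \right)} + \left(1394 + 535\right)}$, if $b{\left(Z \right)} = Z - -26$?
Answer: $\sqrt{1959} \approx 44.261$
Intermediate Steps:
$b{\left(Z \right)} = 26 + Z$ ($b{\left(Z \right)} = Z + 26 = 26 + Z$)
$\sqrt{b{\left(4 \right)} + \left(1394 + 535\right)} = \sqrt{\left(26 + 4\right) + \left(1394 + 535\right)} = \sqrt{30 + 1929} = \sqrt{1959}$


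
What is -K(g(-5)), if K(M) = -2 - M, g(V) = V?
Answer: -3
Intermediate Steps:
-K(g(-5)) = -(-2 - 1*(-5)) = -(-2 + 5) = -1*3 = -3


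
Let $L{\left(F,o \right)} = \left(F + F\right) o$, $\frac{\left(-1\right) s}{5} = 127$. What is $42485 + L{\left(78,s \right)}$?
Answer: $-56575$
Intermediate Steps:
$s = -635$ ($s = \left(-5\right) 127 = -635$)
$L{\left(F,o \right)} = 2 F o$
$42485 + L{\left(78,s \right)} = 42485 + 2 \cdot 78 \left(-635\right) = 42485 - 99060 = -56575$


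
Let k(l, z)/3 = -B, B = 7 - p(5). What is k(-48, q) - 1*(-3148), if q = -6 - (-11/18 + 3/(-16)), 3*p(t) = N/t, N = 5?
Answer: 3128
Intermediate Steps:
p(t) = 5/(3*t) (p(t) = (5/t)/3 = 5/(3*t))
B = 20/3 (B = 7 - 5/(3*5) = 7 - 1*1/3 = 7 - 1/3 = 20/3 ≈ 6.6667)
q = -749/144 (q = -6 - (-11*1/18 + 3*(-1/16)) = -6 - (-11/18 - 3/16) = -6 - 1*(-115/144) = -6 + 115/144 = -749/144 ≈ -5.2014)
k(l, z) = -20 (k(l, z) = 3*(-1*20/3) = 3*(-20/3) = -20)
k(-48, q) - 1*(-3148) = -20 - 1*(-3148) = -20 + 3148 = 3128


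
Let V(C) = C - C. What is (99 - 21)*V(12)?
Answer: 0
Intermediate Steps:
V(C) = 0
(99 - 21)*V(12) = (99 - 21)*0 = 78*0 = 0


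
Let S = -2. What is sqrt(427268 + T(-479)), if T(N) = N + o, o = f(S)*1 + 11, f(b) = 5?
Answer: sqrt(426805) ≈ 653.30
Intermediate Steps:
o = 16 (o = 5*1 + 11 = 5 + 11 = 16)
T(N) = 16 + N (T(N) = N + 16 = 16 + N)
sqrt(427268 + T(-479)) = sqrt(427268 + (16 - 479)) = sqrt(427268 - 463) = sqrt(426805)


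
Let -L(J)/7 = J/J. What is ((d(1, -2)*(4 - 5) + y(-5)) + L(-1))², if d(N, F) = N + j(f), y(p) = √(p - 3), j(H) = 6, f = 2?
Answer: 188 - 56*I*√2 ≈ 188.0 - 79.196*I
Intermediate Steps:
y(p) = √(-3 + p)
d(N, F) = 6 + N (d(N, F) = N + 6 = 6 + N)
L(J) = -7 (L(J) = -7*J/J = -7*1 = -7)
((d(1, -2)*(4 - 5) + y(-5)) + L(-1))² = (((6 + 1)*(4 - 5) + √(-3 - 5)) - 7)² = ((7*(-1) + √(-8)) - 7)² = ((-7 + 2*I*√2) - 7)² = (-14 + 2*I*√2)²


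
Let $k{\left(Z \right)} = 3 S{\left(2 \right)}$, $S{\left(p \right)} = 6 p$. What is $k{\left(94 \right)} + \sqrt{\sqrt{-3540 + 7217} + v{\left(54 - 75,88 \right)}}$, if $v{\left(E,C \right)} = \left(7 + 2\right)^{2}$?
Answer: $36 + \sqrt{81 + \sqrt{3677}} \approx 47.901$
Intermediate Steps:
$v{\left(E,C \right)} = 81$ ($v{\left(E,C \right)} = 9^{2} = 81$)
$k{\left(Z \right)} = 36$ ($k{\left(Z \right)} = 3 \cdot 6 \cdot 2 = 3 \cdot 12 = 36$)
$k{\left(94 \right)} + \sqrt{\sqrt{-3540 + 7217} + v{\left(54 - 75,88 \right)}} = 36 + \sqrt{\sqrt{-3540 + 7217} + 81} = 36 + \sqrt{\sqrt{3677} + 81} = 36 + \sqrt{81 + \sqrt{3677}}$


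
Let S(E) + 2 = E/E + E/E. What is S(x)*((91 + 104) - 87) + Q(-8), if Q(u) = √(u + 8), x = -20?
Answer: 0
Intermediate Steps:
S(E) = 0 (S(E) = -2 + (E/E + E/E) = -2 + (1 + 1) = -2 + 2 = 0)
Q(u) = √(8 + u)
S(x)*((91 + 104) - 87) + Q(-8) = 0*((91 + 104) - 87) + √(8 - 8) = 0*(195 - 87) + √0 = 0*108 + 0 = 0 + 0 = 0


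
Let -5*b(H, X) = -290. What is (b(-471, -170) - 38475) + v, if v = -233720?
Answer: -272137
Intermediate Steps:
b(H, X) = 58 (b(H, X) = -⅕*(-290) = 58)
(b(-471, -170) - 38475) + v = (58 - 38475) - 233720 = -38417 - 233720 = -272137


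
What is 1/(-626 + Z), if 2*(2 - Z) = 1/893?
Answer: -1786/1114465 ≈ -0.0016026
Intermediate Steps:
Z = 3571/1786 (Z = 2 - ½/893 = 2 - ½*1/893 = 2 - 1/1786 = 3571/1786 ≈ 1.9994)
1/(-626 + Z) = 1/(-626 + 3571/1786) = 1/(-1114465/1786) = -1786/1114465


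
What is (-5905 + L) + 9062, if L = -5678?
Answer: -2521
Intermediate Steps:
(-5905 + L) + 9062 = (-5905 - 5678) + 9062 = -11583 + 9062 = -2521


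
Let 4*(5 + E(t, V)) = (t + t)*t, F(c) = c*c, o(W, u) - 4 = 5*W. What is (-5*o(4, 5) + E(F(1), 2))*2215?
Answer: -551535/2 ≈ -2.7577e+5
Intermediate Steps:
o(W, u) = 4 + 5*W
F(c) = c**2
E(t, V) = -5 + t**2/2 (E(t, V) = -5 + ((t + t)*t)/4 = -5 + ((2*t)*t)/4 = -5 + (2*t**2)/4 = -5 + t**2/2)
(-5*o(4, 5) + E(F(1), 2))*2215 = (-5*(4 + 5*4) + (-5 + (1**2)**2/2))*2215 = (-5*(4 + 20) + (-5 + (1/2)*1**2))*2215 = (-5*24 + (-5 + (1/2)*1))*2215 = (-120 + (-5 + 1/2))*2215 = (-120 - 9/2)*2215 = -249/2*2215 = -551535/2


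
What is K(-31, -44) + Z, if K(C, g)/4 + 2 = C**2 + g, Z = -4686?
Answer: -1026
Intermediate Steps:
K(C, g) = -8 + 4*g + 4*C**2 (K(C, g) = -8 + 4*(C**2 + g) = -8 + 4*(g + C**2) = -8 + (4*g + 4*C**2) = -8 + 4*g + 4*C**2)
K(-31, -44) + Z = (-8 + 4*(-44) + 4*(-31)**2) - 4686 = (-8 - 176 + 4*961) - 4686 = (-8 - 176 + 3844) - 4686 = 3660 - 4686 = -1026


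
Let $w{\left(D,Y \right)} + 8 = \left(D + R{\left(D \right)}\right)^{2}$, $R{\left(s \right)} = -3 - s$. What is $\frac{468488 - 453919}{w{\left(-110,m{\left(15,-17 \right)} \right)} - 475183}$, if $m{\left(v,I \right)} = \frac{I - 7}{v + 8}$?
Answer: $- \frac{14569}{475182} \approx -0.03066$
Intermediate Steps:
$m{\left(v,I \right)} = \frac{-7 + I}{8 + v}$
$w{\left(D,Y \right)} = 1$ ($w{\left(D,Y \right)} = -8 + \left(D - \left(3 + D\right)\right)^{2} = -8 + \left(-3\right)^{2} = -8 + 9 = 1$)
$\frac{468488 - 453919}{w{\left(-110,m{\left(15,-17 \right)} \right)} - 475183} = \frac{468488 - 453919}{1 - 475183} = \frac{14569}{-475182} = 14569 \left(- \frac{1}{475182}\right) = - \frac{14569}{475182}$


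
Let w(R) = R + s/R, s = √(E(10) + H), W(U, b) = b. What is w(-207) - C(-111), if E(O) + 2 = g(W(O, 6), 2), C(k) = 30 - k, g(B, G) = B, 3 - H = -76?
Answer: -348 - √83/207 ≈ -348.04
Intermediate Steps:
H = 79 (H = 3 - 1*(-76) = 3 + 76 = 79)
E(O) = 4 (E(O) = -2 + 6 = 4)
s = √83 (s = √(4 + 79) = √83 ≈ 9.1104)
w(R) = R + √83/R
w(-207) - C(-111) = (-207 + √83/(-207)) - (30 - 1*(-111)) = (-207 + √83*(-1/207)) - (30 + 111) = (-207 - √83/207) - 1*141 = (-207 - √83/207) - 141 = -348 - √83/207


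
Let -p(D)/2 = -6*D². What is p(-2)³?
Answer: 110592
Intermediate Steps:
p(D) = 12*D² (p(D) = -(-12)*D² = 12*D²)
p(-2)³ = (12*(-2)²)³ = (12*4)³ = 48³ = 110592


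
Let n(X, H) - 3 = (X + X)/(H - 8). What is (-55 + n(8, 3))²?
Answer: 76176/25 ≈ 3047.0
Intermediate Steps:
n(X, H) = 3 + 2*X/(-8 + H) (n(X, H) = 3 + (X + X)/(H - 8) = 3 + (2*X)/(-8 + H) = 3 + 2*X/(-8 + H))
(-55 + n(8, 3))² = (-55 + (-24 + 2*8 + 3*3)/(-8 + 3))² = (-55 + (-24 + 16 + 9)/(-5))² = (-55 - ⅕*1)² = (-55 - ⅕)² = (-276/5)² = 76176/25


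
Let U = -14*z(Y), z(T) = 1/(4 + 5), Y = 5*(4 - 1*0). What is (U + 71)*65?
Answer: 40625/9 ≈ 4513.9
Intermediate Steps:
Y = 20 (Y = 5*(4 + 0) = 5*4 = 20)
z(T) = ⅑ (z(T) = 1/9 = ⅑)
U = -14/9 (U = -14*⅑ = -14/9 ≈ -1.5556)
(U + 71)*65 = (-14/9 + 71)*65 = (625/9)*65 = 40625/9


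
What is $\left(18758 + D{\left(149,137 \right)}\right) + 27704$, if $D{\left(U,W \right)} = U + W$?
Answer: $46748$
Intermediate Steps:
$\left(18758 + D{\left(149,137 \right)}\right) + 27704 = \left(18758 + \left(149 + 137\right)\right) + 27704 = \left(18758 + 286\right) + 27704 = 19044 + 27704 = 46748$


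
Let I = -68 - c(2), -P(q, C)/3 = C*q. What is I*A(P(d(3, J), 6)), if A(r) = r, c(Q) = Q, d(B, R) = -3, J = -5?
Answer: -3780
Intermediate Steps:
P(q, C) = -3*C*q
I = -70 (I = -68 - 1*2 = -68 - 2 = -70)
I*A(P(d(3, J), 6)) = -(-210)*6*(-3) = -70*54 = -3780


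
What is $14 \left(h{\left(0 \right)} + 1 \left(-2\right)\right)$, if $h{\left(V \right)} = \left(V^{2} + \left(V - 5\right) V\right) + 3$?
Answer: $14$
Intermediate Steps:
$h{\left(V \right)} = 3 + V^{2} + V \left(-5 + V\right)$ ($h{\left(V \right)} = \left(V^{2} + \left(-5 + V\right) V\right) + 3 = \left(V^{2} + V \left(-5 + V\right)\right) + 3 = 3 + V^{2} + V \left(-5 + V\right)$)
$14 \left(h{\left(0 \right)} + 1 \left(-2\right)\right) = 14 \left(\left(3 - 0 + 2 \cdot 0^{2}\right) + 1 \left(-2\right)\right) = 14 \left(\left(3 + 0 + 2 \cdot 0\right) - 2\right) = 14 \left(\left(3 + 0 + 0\right) - 2\right) = 14 \left(3 - 2\right) = 14 \cdot 1 = 14$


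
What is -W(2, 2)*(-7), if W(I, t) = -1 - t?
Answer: -21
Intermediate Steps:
-W(2, 2)*(-7) = -(-1 - 1*2)*(-7) = -(-1 - 2)*(-7) = -1*(-3)*(-7) = 3*(-7) = -21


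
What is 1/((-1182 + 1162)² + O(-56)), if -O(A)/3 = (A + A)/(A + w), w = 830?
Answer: 129/51656 ≈ 0.0024973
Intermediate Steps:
O(A) = -6*A/(830 + A) (O(A) = -3*(A + A)/(A + 830) = -3*2*A/(830 + A) = -6*A/(830 + A))
1/((-1182 + 1162)² + O(-56)) = 1/((-1182 + 1162)² - 6*(-56)/(830 - 56)) = 1/((-20)² - 6*(-56)/774) = 1/(400 - 6*(-56)*1/774) = 1/(400 + 56/129) = 1/(51656/129) = 129/51656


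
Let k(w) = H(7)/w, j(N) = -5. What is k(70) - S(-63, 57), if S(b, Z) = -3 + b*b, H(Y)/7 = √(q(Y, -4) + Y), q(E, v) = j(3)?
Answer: -3966 + √2/10 ≈ -3965.9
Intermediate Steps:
q(E, v) = -5
H(Y) = 7*√(-5 + Y)
S(b, Z) = -3 + b²
k(w) = 7*√2/w (k(w) = (7*√(-5 + 7))/w = (7*√2)/w = 7*√2/w)
k(70) - S(-63, 57) = 7*√2/70 - (-3 + (-63)²) = 7*√2*(1/70) - (-3 + 3969) = √2/10 - 1*3966 = √2/10 - 3966 = -3966 + √2/10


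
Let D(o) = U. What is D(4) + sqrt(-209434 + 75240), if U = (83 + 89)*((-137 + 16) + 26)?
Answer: -16340 + I*sqrt(134194) ≈ -16340.0 + 366.33*I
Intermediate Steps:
U = -16340 (U = 172*(-121 + 26) = 172*(-95) = -16340)
D(o) = -16340
D(4) + sqrt(-209434 + 75240) = -16340 + sqrt(-209434 + 75240) = -16340 + sqrt(-134194) = -16340 + I*sqrt(134194)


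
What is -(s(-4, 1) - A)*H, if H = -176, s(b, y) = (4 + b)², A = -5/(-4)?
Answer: -220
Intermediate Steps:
A = 5/4 (A = -5*(-¼) = 5/4 ≈ 1.2500)
-(s(-4, 1) - A)*H = -((4 - 4)² - 1*5/4)*(-176) = -(0² - 5/4)*(-176) = -(0 - 5/4)*(-176) = -(-5)*(-176)/4 = -1*220 = -220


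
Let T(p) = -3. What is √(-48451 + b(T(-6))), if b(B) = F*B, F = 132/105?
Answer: I*√59357095/35 ≈ 220.12*I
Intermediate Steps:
F = 44/35 (F = 132*(1/105) = 44/35 ≈ 1.2571)
b(B) = 44*B/35
√(-48451 + b(T(-6))) = √(-48451 + (44/35)*(-3)) = √(-48451 - 132/35) = √(-1695917/35) = I*√59357095/35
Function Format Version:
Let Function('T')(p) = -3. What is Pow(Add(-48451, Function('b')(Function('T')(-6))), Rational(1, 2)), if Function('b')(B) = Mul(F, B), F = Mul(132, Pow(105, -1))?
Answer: Mul(Rational(1, 35), I, Pow(59357095, Rational(1, 2))) ≈ Mul(220.12, I)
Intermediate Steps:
F = Rational(44, 35) (F = Mul(132, Rational(1, 105)) = Rational(44, 35) ≈ 1.2571)
Function('b')(B) = Mul(Rational(44, 35), B)
Pow(Add(-48451, Function('b')(Function('T')(-6))), Rational(1, 2)) = Pow(Add(-48451, Mul(Rational(44, 35), -3)), Rational(1, 2)) = Pow(Add(-48451, Rational(-132, 35)), Rational(1, 2)) = Pow(Rational(-1695917, 35), Rational(1, 2)) = Mul(Rational(1, 35), I, Pow(59357095, Rational(1, 2)))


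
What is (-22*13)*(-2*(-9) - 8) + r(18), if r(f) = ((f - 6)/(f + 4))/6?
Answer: -31459/11 ≈ -2859.9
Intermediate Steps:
r(f) = (-6 + f)/(6*(4 + f)) (r(f) = ((-6 + f)/(4 + f))*(1/6) = (-6 + f)/(6*(4 + f)))
(-22*13)*(-2*(-9) - 8) + r(18) = (-22*13)*(-2*(-9) - 8) + (-6 + 18)/(6*(4 + 18)) = -286*(18 - 8) + (1/6)*12/22 = -286*10 + (1/6)*(1/22)*12 = -2860 + 1/11 = -31459/11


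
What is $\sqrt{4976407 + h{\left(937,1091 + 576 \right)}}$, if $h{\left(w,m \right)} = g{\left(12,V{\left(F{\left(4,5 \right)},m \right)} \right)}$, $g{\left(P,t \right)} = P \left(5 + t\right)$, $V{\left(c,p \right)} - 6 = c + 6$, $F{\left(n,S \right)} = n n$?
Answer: $\sqrt{4976803} \approx 2230.9$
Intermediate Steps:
$F{\left(n,S \right)} = n^{2}$
$V{\left(c,p \right)} = 12 + c$ ($V{\left(c,p \right)} = 6 + \left(c + 6\right) = 6 + \left(6 + c\right) = 12 + c$)
$h{\left(w,m \right)} = 396$ ($h{\left(w,m \right)} = 12 \left(5 + \left(12 + 4^{2}\right)\right) = 12 \left(5 + \left(12 + 16\right)\right) = 12 \left(5 + 28\right) = 12 \cdot 33 = 396$)
$\sqrt{4976407 + h{\left(937,1091 + 576 \right)}} = \sqrt{4976407 + 396} = \sqrt{4976803}$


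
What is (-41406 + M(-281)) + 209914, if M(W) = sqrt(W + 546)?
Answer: 168508 + sqrt(265) ≈ 1.6852e+5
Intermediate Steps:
M(W) = sqrt(546 + W)
(-41406 + M(-281)) + 209914 = (-41406 + sqrt(546 - 281)) + 209914 = (-41406 + sqrt(265)) + 209914 = 168508 + sqrt(265)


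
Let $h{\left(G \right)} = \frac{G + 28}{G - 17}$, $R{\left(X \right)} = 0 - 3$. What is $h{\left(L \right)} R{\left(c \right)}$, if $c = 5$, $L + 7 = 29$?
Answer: $-30$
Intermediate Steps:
$L = 22$ ($L = -7 + 29 = 22$)
$R{\left(X \right)} = -3$
$h{\left(G \right)} = \frac{28 + G}{-17 + G}$
$h{\left(L \right)} R{\left(c \right)} = \frac{28 + 22}{-17 + 22} \left(-3\right) = \frac{1}{5} \cdot 50 \left(-3\right) = 10 \left(-3\right) = -30$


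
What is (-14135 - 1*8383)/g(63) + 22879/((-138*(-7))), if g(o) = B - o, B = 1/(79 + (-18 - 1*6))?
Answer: 318908549/836556 ≈ 381.22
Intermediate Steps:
B = 1/55 (B = 1/(79 + (-18 - 6)) = 1/(79 - 24) = 1/55 ≈ 0.018182)
g(o) = 1/55 - o
(-14135 - 1*8383)/g(63) + 22879/((-138*(-7))) = (-14135 - 1*8383)/(1/55 - 1*63) + 22879/((-138*(-7))) = (-14135 - 8383)/(1/55 - 63) + 22879/966 = -22518/(-3464/55) + 22879*(1/966) = -22518*(-55/3464) + 22879/966 = 619245/1732 + 22879/966 = 318908549/836556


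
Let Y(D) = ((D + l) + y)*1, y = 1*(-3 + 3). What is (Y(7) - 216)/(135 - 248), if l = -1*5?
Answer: 214/113 ≈ 1.8938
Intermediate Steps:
l = -5
y = 0 (y = 1*0 = 0)
Y(D) = -5 + D (Y(D) = ((D - 5) + 0)*1 = ((-5 + D) + 0)*1 = (-5 + D)*1 = -5 + D)
(Y(7) - 216)/(135 - 248) = ((-5 + 7) - 216)/(135 - 248) = (2 - 216)/(-113) = -214*(-1/113) = 214/113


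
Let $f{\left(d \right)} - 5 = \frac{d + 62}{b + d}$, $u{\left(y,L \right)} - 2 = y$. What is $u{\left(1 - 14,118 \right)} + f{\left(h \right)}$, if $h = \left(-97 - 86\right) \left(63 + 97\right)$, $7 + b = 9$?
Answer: $- \frac{73225}{14639} \approx -5.0021$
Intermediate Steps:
$u{\left(y,L \right)} = 2 + y$
$b = 2$ ($b = -7 + 9 = 2$)
$h = -29280$ ($h = \left(-183\right) 160 = -29280$)
$f{\left(d \right)} = 5 + \frac{62 + d}{2 + d}$ ($f{\left(d \right)} = 5 + \frac{d + 62}{2 + d} = 5 + \frac{62 + d}{2 + d}$)
$u{\left(1 - 14,118 \right)} + f{\left(h \right)} = \left(2 + \left(1 - 14\right)\right) + \frac{6 \left(12 - 29280\right)}{2 - 29280} = \left(2 + \left(1 - 14\right)\right) + 6 \frac{1}{-29278} \left(-29268\right) = \left(2 - 13\right) + 6 \left(- \frac{1}{29278}\right) \left(-29268\right) = -11 + \frac{87804}{14639} = - \frac{73225}{14639}$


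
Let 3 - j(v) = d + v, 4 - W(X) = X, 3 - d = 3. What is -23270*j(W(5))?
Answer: -93080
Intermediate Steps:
d = 0 (d = 3 - 1*3 = 3 - 3 = 0)
W(X) = 4 - X
j(v) = 3 - v (j(v) = 3 - (0 + v) = 3 - v)
-23270*j(W(5)) = -23270*(3 - (4 - 1*5)) = -23270*(3 - (4 - 5)) = -23270*(3 - 1*(-1)) = -23270*(3 + 1) = -23270*4 = -93080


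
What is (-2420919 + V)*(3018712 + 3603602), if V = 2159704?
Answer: -1729847751510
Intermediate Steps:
(-2420919 + V)*(3018712 + 3603602) = (-2420919 + 2159704)*(3018712 + 3603602) = -261215*6622314 = -1729847751510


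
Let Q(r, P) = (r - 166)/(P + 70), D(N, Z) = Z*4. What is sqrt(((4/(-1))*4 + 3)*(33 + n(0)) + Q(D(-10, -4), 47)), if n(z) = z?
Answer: 5*I*sqrt(155)/3 ≈ 20.75*I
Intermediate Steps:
D(N, Z) = 4*Z
Q(r, P) = (-166 + r)/(70 + P)
sqrt(((4/(-1))*4 + 3)*(33 + n(0)) + Q(D(-10, -4), 47)) = sqrt(((4/(-1))*4 + 3)*(33 + 0) + (-166 + 4*(-4))/(70 + 47)) = sqrt(((4*(-1))*4 + 3)*33 + (-166 - 16)/117) = sqrt((-4*4 + 3)*33 + (1/117)*(-182)) = sqrt((-16 + 3)*33 - 14/9) = sqrt(-13*33 - 14/9) = sqrt(-429 - 14/9) = sqrt(-3875/9) = 5*I*sqrt(155)/3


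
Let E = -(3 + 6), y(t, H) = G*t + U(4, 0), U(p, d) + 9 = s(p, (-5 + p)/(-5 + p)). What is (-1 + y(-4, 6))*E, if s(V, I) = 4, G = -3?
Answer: -54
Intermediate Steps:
U(p, d) = -5 (U(p, d) = -9 + 4 = -5)
y(t, H) = -5 - 3*t (y(t, H) = -3*t - 5 = -5 - 3*t)
E = -9 (E = -1*9 = -9)
(-1 + y(-4, 6))*E = (-1 + (-5 - 3*(-4)))*(-9) = (-1 + (-5 + 12))*(-9) = (-1 + 7)*(-9) = 6*(-9) = -54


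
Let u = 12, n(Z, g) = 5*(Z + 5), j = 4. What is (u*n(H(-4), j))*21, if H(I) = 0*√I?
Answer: 6300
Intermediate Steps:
H(I) = 0
n(Z, g) = 25 + 5*Z (n(Z, g) = 5*(5 + Z) = 25 + 5*Z)
(u*n(H(-4), j))*21 = (12*(25 + 5*0))*21 = (12*(25 + 0))*21 = (12*25)*21 = 300*21 = 6300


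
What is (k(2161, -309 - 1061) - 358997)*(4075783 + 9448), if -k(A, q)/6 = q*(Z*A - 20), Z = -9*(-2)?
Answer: 1304079935250653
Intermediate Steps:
Z = 18
k(A, q) = -6*q*(-20 + 18*A) (k(A, q) = -6*q*(18*A - 20) = -6*q*(-20 + 18*A))
(k(2161, -309 - 1061) - 358997)*(4075783 + 9448) = (12*(-309 - 1061)*(10 - 9*2161) - 358997)*(4075783 + 9448) = (12*(-1370)*(10 - 19449) - 358997)*4085231 = (12*(-1370)*(-19439) - 358997)*4085231 = (319577160 - 358997)*4085231 = 319218163*4085231 = 1304079935250653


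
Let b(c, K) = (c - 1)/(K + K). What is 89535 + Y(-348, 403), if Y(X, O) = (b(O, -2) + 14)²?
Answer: 388069/4 ≈ 97017.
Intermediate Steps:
b(c, K) = (-1 + c)/(2*K) (b(c, K) = (-1 + c)/((2*K)) = (-1 + c)*(1/(2*K)) = (-1 + c)/(2*K))
Y(X, O) = (57/4 - O/4)² (Y(X, O) = ((½)*(-1 + O)/(-2) + 14)² = ((½)*(-½)*(-1 + O) + 14)² = ((¼ - O/4) + 14)² = (57/4 - O/4)²)
89535 + Y(-348, 403) = 89535 + (57 - 1*403)²/16 = 89535 + (57 - 403)²/16 = 89535 + (1/16)*(-346)² = 89535 + (1/16)*119716 = 89535 + 29929/4 = 388069/4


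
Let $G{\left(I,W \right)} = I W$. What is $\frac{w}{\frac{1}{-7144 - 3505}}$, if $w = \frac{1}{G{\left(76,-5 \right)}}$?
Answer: $\frac{10649}{380} \approx 28.024$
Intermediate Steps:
$w = - \frac{1}{380}$ ($w = \frac{1}{76 \left(-5\right)} = \frac{1}{-380} = - \frac{1}{380} \approx -0.0026316$)
$\frac{w}{\frac{1}{-7144 - 3505}} = - \frac{1}{380 \frac{1}{-7144 - 3505}} = - \frac{1}{380 \frac{1}{-10649}} = - \frac{1}{380 \left(- \frac{1}{10649}\right)} = \left(- \frac{1}{380}\right) \left(-10649\right) = \frac{10649}{380}$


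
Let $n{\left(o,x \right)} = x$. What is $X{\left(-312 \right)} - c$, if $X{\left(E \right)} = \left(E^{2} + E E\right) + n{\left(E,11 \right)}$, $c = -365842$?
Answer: $560541$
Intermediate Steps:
$X{\left(E \right)} = 11 + 2 E^{2}$ ($X{\left(E \right)} = \left(E^{2} + E E\right) + 11 = \left(E^{2} + E^{2}\right) + 11 = 2 E^{2} + 11 = 11 + 2 E^{2}$)
$X{\left(-312 \right)} - c = \left(11 + 2 \left(-312\right)^{2}\right) - -365842 = \left(11 + 2 \cdot 97344\right) + 365842 = \left(11 + 194688\right) + 365842 = 194699 + 365842 = 560541$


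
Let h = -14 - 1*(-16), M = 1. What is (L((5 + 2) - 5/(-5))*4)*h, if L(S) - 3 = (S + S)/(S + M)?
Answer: 344/9 ≈ 38.222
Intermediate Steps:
L(S) = 3 + 2*S/(1 + S) (L(S) = 3 + (S + S)/(S + 1) = 3 + (2*S)/(1 + S) = 3 + 2*S/(1 + S))
h = 2 (h = -14 + 16 = 2)
(L((5 + 2) - 5/(-5))*4)*h = (((3 + 5*((5 + 2) - 5/(-5)))/(1 + ((5 + 2) - 5/(-5))))*4)*2 = (((3 + 5*(7 - 5*(-1/5)))/(1 + (7 - 5*(-1/5))))*4)*2 = (((3 + 5*(7 + 1))/(1 + (7 + 1)))*4)*2 = (((3 + 5*8)/(1 + 8))*4)*2 = (((3 + 40)/9)*4)*2 = (((1/9)*43)*4)*2 = ((43/9)*4)*2 = (172/9)*2 = 344/9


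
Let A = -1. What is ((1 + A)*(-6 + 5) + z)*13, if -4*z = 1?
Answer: -13/4 ≈ -3.2500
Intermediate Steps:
z = -¼ (z = -¼*1 = -¼ ≈ -0.25000)
((1 + A)*(-6 + 5) + z)*13 = ((1 - 1)*(-6 + 5) - ¼)*13 = (0*(-1) - ¼)*13 = (0 - ¼)*13 = -¼*13 = -13/4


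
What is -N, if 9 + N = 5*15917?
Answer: -79576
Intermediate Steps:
N = 79576 (N = -9 + 5*15917 = -9 + 79585 = 79576)
-N = -1*79576 = -79576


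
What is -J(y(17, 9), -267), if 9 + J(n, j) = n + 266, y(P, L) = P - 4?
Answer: -270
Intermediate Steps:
y(P, L) = -4 + P
J(n, j) = 257 + n (J(n, j) = -9 + (n + 266) = -9 + (266 + n) = 257 + n)
-J(y(17, 9), -267) = -(257 + (-4 + 17)) = -(257 + 13) = -1*270 = -270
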